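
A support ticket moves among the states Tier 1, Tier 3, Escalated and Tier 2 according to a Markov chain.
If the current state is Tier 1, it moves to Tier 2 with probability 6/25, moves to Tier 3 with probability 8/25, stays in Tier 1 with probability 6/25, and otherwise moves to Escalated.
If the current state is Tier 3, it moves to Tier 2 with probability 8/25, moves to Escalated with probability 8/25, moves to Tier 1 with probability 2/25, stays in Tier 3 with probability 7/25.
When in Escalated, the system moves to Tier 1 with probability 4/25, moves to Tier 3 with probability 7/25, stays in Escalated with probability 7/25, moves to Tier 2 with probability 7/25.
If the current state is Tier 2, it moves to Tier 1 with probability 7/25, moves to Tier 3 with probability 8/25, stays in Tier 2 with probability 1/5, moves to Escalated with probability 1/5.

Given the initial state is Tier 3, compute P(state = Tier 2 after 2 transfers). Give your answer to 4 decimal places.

0.2624

Propagate the distribution vector 2 transfers from Tier 3.
After 0 transfers: (0.0000, 1.0000, 0.0000, 0.0000)
After 1 transfer: (0.0800, 0.2800, 0.3200, 0.3200)
After 2 transfers: (0.1824, 0.2960, 0.2592, 0.2624)
P(in Tier 2 after 2 transfers) = 0.2624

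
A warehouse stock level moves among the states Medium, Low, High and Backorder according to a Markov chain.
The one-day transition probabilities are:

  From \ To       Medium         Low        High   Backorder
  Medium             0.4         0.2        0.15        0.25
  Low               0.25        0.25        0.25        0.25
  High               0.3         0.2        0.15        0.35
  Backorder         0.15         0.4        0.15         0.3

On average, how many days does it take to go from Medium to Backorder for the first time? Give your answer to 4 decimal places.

Let t(s) be the expected number of days to first reach Backorder from state s, with t(Backorder) = 0. Conditioning on the first day:
t(Medium) = 1 + 0.4·t(Medium) + 0.2·t(Low) + 0.15·t(High)
t(Low) = 1 + 0.25·t(Medium) + 0.25·t(Low) + 0.25·t(High)
t(High) = 1 + 0.3·t(Medium) + 0.2·t(Low) + 0.15·t(High)
Solving: t(Medium) = 3.7438, t(Low) = 3.7044, t(High) = 3.3695.
Expected days from Medium to Backorder: 3.7438.

3.7438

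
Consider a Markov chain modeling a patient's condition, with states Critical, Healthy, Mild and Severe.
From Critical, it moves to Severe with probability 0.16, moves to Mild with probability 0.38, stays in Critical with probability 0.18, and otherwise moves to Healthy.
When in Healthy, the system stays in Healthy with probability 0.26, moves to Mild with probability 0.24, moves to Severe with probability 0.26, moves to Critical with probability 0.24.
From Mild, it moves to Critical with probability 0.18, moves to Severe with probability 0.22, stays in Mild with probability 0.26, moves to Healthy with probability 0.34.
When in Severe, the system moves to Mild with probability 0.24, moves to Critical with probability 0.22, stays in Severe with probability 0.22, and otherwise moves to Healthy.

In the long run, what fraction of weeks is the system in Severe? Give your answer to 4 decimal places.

Let the stationary distribution be π with π = πP and π_1 + π_2 + π_3 + π_4 = 1.
π_1 = 0.18·π_1 + 0.24·π_2 + 0.18·π_3 + 0.22·π_4
π_2 = 0.28·π_1 + 0.26·π_2 + 0.34·π_3 + 0.32·π_4
π_3 = 0.38·π_1 + 0.24·π_2 + 0.26·π_3 + 0.24·π_4
Solving with the normalization constraint gives π = (0.2067, 0.2993, 0.2744, 0.2196).
So the stationary probability of Severe is 0.2196.

0.2196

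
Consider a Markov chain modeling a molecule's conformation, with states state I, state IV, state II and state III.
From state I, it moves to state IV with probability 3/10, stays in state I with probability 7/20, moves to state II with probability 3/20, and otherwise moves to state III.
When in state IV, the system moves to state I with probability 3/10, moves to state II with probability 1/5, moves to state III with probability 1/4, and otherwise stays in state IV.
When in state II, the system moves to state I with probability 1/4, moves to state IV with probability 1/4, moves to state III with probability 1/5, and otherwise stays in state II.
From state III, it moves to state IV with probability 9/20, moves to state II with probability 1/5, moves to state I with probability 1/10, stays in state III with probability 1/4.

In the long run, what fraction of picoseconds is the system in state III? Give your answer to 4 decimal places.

Let the stationary distribution be π with π = πP and π_1 + π_2 + π_3 + π_4 = 1.
π_1 = 0.35·π_1 + 0.3·π_2 + 0.25·π_3 + 0.1·π_4
π_2 = 0.3·π_1 + 0.25·π_2 + 0.25·π_3 + 0.45·π_4
π_3 = 0.15·π_1 + 0.2·π_2 + 0.3·π_3 + 0.2·π_4
Solving with the normalization constraint gives π = (0.2571, 0.3082, 0.2079, 0.2267).
So the stationary probability of state III is 0.2267.

0.2267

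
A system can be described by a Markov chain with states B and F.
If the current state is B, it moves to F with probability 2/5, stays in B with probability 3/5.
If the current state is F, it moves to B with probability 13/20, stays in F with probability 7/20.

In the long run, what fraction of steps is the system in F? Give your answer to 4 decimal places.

0.3810

Let the stationary distribution be π with π = πP and π_1 + π_2 = 1.
π_1 = 0.6·π_1 + 0.65·π_2
Solving with the normalization constraint gives π = (0.6190, 0.3810).
So the stationary probability of F is 0.3810.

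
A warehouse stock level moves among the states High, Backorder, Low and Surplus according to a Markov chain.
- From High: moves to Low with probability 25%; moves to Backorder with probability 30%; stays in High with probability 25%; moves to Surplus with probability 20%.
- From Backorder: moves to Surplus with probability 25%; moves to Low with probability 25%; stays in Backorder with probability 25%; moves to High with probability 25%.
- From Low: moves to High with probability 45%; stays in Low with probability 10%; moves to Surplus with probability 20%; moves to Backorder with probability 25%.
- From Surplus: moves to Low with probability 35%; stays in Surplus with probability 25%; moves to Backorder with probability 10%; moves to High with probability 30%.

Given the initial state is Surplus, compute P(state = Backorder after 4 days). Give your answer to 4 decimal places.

Propagate the distribution vector 4 days from Surplus.
After 0 days: (0.0000, 0.0000, 0.0000, 1.0000)
After 1 day: (0.3000, 0.1000, 0.3500, 0.2500)
After 2 days: (0.3325, 0.2275, 0.2225, 0.2175)
After 3 days: (0.3054, 0.2340, 0.2384, 0.2223)
After 4 days: (0.3088, 0.2319, 0.2365, 0.2228)
P(in Backorder after 4 days) = 0.2319

0.2319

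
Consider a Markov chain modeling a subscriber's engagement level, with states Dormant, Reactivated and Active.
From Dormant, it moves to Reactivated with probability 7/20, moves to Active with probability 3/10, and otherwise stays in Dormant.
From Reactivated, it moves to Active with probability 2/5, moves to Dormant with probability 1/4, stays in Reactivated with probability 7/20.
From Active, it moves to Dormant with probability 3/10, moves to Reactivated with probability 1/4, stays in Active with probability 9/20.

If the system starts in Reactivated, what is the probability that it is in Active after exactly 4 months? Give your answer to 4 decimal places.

Propagate the distribution vector 4 months from Reactivated.
After 0 months: (0.0000, 1.0000, 0.0000)
After 1 month: (0.2500, 0.3500, 0.4000)
After 2 months: (0.2950, 0.3100, 0.3950)
After 3 months: (0.2993, 0.3105, 0.3903)
After 4 months: (0.2994, 0.3110, 0.3896)
P(in Active after 4 months) = 0.3896

0.3896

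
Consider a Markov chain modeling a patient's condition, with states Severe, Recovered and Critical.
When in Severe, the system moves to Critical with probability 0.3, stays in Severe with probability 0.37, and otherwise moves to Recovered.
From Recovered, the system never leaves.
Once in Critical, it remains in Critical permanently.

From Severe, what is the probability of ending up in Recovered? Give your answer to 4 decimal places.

0.5238

Let h(s) be the probability of absorption at Recovered starting from transient state s. Then h(Recovered) = 1 and h(Critical) = 0. By first-step analysis:
h(Severe) = 0.37·h(Severe) + 0.33·1 + 0.3·0
Solving: h(Severe) = 0.5238.
Starting from Severe, the probability is 0.5238.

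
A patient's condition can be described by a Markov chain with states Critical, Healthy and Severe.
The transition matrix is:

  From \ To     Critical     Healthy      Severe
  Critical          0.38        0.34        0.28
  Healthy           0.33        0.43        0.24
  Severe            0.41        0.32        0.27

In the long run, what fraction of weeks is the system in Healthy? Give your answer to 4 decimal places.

0.3679

Let the stationary distribution be π with π = πP and π_1 + π_2 + π_3 = 1.
π_1 = 0.38·π_1 + 0.33·π_2 + 0.41·π_3
π_2 = 0.34·π_1 + 0.43·π_2 + 0.32·π_3
Solving with the normalization constraint gives π = (0.3695, 0.3679, 0.2627).
So the stationary probability of Healthy is 0.3679.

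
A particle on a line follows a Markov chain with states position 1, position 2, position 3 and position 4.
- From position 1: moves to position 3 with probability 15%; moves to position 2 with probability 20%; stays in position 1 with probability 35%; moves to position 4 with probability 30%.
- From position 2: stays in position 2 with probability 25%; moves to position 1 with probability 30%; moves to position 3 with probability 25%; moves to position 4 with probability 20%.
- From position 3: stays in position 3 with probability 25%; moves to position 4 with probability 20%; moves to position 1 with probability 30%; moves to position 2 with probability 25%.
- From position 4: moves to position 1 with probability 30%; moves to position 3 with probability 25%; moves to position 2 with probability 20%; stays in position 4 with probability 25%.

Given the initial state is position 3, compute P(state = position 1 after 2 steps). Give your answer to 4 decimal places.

Propagate the distribution vector 2 steps from position 3.
After 0 steps: (0.0000, 0.0000, 1.0000, 0.0000)
After 1 step: (0.3000, 0.2500, 0.2500, 0.2000)
After 2 steps: (0.3150, 0.2250, 0.2200, 0.2400)
P(in position 1 after 2 steps) = 0.3150

0.3150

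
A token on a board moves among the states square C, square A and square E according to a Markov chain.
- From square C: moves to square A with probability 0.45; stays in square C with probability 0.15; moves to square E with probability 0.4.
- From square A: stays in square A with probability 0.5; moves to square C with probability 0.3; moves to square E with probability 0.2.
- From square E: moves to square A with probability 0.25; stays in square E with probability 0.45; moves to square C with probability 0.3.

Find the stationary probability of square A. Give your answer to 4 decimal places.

Let the stationary distribution be π with π = πP and π_1 + π_2 + π_3 = 1.
π_1 = 0.15·π_1 + 0.3·π_2 + 0.3·π_3
π_2 = 0.45·π_1 + 0.5·π_2 + 0.25·π_3
Solving with the normalization constraint gives π = (0.2609, 0.4029, 0.3362).
So the stationary probability of square A is 0.4029.

0.4029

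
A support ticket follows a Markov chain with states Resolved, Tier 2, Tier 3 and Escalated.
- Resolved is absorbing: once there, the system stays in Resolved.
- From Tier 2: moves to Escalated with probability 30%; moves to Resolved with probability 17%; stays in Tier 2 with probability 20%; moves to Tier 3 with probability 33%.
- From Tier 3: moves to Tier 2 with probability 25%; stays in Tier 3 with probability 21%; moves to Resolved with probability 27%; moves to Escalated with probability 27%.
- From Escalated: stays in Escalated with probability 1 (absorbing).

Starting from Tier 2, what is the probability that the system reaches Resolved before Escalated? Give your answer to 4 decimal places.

Let h(s) be the probability of absorption at Resolved starting from transient state s. Then h(Resolved) = 1 and h(Escalated) = 0. By first-step analysis:
h(Tier 2) = 0.17·1 + 0.2·h(Tier 2) + 0.33·h(Tier 3) + 0.3·0
h(Tier 3) = 0.27·1 + 0.25·h(Tier 2) + 0.21·h(Tier 3) + 0.27·0
Solving: h(Tier 2) = 0.4066, h(Tier 3) = 0.4704.
Starting from Tier 2, the probability is 0.4066.

0.4066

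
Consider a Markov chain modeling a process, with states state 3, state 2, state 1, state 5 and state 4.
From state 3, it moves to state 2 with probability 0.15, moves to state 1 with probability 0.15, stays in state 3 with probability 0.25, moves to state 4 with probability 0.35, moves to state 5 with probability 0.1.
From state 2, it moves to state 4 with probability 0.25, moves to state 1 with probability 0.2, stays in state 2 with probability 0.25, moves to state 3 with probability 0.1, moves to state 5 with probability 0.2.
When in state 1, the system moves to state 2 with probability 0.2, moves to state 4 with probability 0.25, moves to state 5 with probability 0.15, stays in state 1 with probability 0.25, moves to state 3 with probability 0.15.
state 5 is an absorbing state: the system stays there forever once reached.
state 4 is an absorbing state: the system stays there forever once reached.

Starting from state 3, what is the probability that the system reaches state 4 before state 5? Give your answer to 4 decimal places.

Let h(s) be the probability of absorption at state 4 starting from transient state s. Then h(state 4) = 1 and h(state 5) = 0. By first-step analysis:
h(state 3) = 0.25·h(state 3) + 0.15·h(state 2) + 0.15·h(state 1) + 0.1·0 + 0.35·1
h(state 2) = 0.1·h(state 3) + 0.25·h(state 2) + 0.2·h(state 1) + 0.2·0 + 0.25·1
h(state 1) = 0.15·h(state 3) + 0.2·h(state 2) + 0.25·h(state 1) + 0.15·0 + 0.25·1
Solving: h(state 3) = 0.7133, h(state 2) = 0.5979, h(state 1) = 0.6354.
Starting from state 3, the probability is 0.7133.

0.7133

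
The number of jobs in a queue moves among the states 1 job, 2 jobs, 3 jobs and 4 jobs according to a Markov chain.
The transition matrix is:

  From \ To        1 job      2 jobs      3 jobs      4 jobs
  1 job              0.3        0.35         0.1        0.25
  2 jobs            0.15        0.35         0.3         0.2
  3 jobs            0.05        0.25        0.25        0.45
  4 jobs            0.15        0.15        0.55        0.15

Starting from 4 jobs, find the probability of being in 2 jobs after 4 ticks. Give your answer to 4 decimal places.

Propagate the distribution vector 4 ticks from 4 jobs.
After 0 ticks: (0.0000, 0.0000, 0.0000, 1.0000)
After 1 tick: (0.1500, 0.1500, 0.5500, 0.1500)
After 2 ticks: (0.1175, 0.2650, 0.2800, 0.3375)
After 3 ticks: (0.1396, 0.2545, 0.3469, 0.2590)
After 4 ticks: (0.1363, 0.2635, 0.3195, 0.2808)
P(in 2 jobs after 4 ticks) = 0.2635

0.2635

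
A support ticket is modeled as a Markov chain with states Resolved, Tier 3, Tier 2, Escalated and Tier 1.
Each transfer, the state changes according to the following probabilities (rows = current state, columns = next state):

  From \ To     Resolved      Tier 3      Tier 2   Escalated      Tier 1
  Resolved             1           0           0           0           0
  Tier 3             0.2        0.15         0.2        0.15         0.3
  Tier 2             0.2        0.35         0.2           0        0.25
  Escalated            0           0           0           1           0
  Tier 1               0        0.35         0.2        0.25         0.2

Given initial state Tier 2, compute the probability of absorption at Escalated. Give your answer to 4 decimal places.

0.4164

Let h(s) be the probability of absorption at Escalated starting from transient state s. Then h(Escalated) = 1 and h(Resolved) = 0. By first-step analysis:
h(Tier 3) = 0.2·0 + 0.15·h(Tier 3) + 0.2·h(Tier 2) + 0.15·1 + 0.3·h(Tier 1)
h(Tier 2) = 0.2·0 + 0.35·h(Tier 3) + 0.2·h(Tier 2) + 0.25·h(Tier 1)
h(Tier 1) = 0.35·h(Tier 3) + 0.2·h(Tier 2) + 0.25·1 + 0.2·h(Tier 1)
Solving: h(Tier 3) = 0.4985, h(Tier 2) = 0.4164, h(Tier 1) = 0.6347.
Starting from Tier 2, the probability is 0.4164.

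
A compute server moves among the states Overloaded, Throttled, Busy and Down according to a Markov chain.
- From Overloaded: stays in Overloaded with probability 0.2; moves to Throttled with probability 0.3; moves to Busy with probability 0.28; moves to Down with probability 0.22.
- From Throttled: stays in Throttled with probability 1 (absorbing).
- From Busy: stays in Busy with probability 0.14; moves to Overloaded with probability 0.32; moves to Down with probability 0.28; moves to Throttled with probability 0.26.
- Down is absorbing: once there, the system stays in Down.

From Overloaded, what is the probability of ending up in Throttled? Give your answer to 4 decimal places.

Let h(s) be the probability of absorption at Throttled starting from transient state s. Then h(Throttled) = 1 and h(Down) = 0. By first-step analysis:
h(Overloaded) = 0.2·h(Overloaded) + 0.3·1 + 0.28·h(Busy) + 0.22·0
h(Busy) = 0.32·h(Overloaded) + 0.26·1 + 0.14·h(Busy) + 0.28·0
Solving: h(Overloaded) = 0.5528, h(Busy) = 0.5080.
Starting from Overloaded, the probability is 0.5528.

0.5528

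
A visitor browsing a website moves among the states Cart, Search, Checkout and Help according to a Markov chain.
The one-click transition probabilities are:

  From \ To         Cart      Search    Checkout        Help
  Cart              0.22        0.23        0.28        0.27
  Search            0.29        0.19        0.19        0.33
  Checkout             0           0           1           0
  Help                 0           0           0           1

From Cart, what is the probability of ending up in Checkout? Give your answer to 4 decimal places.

Let h(s) be the probability of absorption at Checkout starting from transient state s. Then h(Checkout) = 1 and h(Help) = 0. By first-step analysis:
h(Cart) = 0.22·h(Cart) + 0.23·h(Search) + 0.28·1 + 0.27·0
h(Search) = 0.29·h(Cart) + 0.19·h(Search) + 0.19·1 + 0.33·0
Solving: h(Cart) = 0.4787, h(Search) = 0.4059.
Starting from Cart, the probability is 0.4787.

0.4787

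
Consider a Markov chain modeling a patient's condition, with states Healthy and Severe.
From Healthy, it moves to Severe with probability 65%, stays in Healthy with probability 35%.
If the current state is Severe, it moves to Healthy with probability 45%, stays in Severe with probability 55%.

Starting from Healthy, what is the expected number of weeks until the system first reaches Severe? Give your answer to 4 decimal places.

Let t(s) be the expected number of weeks to first reach Severe from state s, with t(Severe) = 0. Conditioning on the first week:
t(Healthy) = 1 + 0.35·t(Healthy)
Solving: t(Healthy) = 1.5385.
Expected weeks from Healthy to Severe: 1.5385.

1.5385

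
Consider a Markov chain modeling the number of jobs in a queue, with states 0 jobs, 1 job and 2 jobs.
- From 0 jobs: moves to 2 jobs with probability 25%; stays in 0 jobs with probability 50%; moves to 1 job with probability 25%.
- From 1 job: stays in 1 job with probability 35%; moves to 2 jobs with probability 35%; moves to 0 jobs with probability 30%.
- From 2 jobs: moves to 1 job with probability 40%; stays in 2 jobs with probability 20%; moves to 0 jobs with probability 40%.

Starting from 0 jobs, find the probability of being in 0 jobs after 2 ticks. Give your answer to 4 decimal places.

Sum over the intermediate state after 1 tick:
P = P(0 jobs→0 jobs)·P(0 jobs→0 jobs) + P(0 jobs→1 job)·P(1 job→0 jobs) + P(0 jobs→2 jobs)·P(2 jobs→0 jobs)
  = 0.5×0.5 + 0.25×0.3 + 0.25×0.4
  = 0.2500 + 0.0750 + 0.1000 = 0.4250

0.4250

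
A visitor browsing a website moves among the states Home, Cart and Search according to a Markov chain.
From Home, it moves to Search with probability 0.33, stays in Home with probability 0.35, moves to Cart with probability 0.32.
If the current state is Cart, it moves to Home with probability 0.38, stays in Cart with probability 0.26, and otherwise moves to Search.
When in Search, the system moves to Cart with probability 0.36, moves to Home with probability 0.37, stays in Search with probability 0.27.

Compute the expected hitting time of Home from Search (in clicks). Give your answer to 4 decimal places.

2.6790

Let t(s) be the expected number of clicks to first reach Home from state s, with t(Home) = 0. Conditioning on the first click:
t(Cart) = 1 + 0.26·t(Cart) + 0.36·t(Search)
t(Search) = 1 + 0.36·t(Cart) + 0.27·t(Search)
Solving: t(Cart) = 2.6547, t(Search) = 2.6790.
Expected clicks from Search to Home: 2.6790.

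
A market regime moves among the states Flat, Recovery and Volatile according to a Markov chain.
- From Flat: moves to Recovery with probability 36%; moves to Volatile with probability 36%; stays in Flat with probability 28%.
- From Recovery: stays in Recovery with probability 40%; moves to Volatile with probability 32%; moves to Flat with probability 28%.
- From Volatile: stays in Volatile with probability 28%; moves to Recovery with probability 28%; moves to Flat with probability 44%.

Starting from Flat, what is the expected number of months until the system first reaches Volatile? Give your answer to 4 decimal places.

Let t(s) be the expected number of months to first reach Volatile from state s, with t(Volatile) = 0. Conditioning on the first month:
t(Flat) = 1 + 0.28·t(Flat) + 0.36·t(Recovery)
t(Recovery) = 1 + 0.28·t(Flat) + 0.4·t(Recovery)
Solving: t(Flat) = 2.8986, t(Recovery) = 3.0193.
Expected months from Flat to Volatile: 2.8986.

2.8986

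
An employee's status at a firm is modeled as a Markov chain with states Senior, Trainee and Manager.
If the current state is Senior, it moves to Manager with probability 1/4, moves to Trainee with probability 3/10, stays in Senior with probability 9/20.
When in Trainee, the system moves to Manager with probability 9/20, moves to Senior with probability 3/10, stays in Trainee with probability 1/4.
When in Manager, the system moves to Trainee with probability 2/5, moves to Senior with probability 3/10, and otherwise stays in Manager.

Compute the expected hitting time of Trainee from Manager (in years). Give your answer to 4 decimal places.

2.7419

Let t(s) be the expected number of years to first reach Trainee from state s, with t(Trainee) = 0. Conditioning on the first year:
t(Senior) = 1 + 0.45·t(Senior) + 0.25·t(Manager)
t(Manager) = 1 + 0.3·t(Senior) + 0.3·t(Manager)
Solving: t(Senior) = 3.0645, t(Manager) = 2.7419.
Expected years from Manager to Trainee: 2.7419.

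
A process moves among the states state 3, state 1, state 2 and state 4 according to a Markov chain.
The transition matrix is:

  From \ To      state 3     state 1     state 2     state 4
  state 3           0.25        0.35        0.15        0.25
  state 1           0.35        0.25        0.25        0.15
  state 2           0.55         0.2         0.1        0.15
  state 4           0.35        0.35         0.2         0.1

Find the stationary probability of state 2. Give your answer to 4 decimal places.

0.1792

Let the stationary distribution be π with π = πP and π_1 + π_2 + π_3 + π_4 = 1.
π_1 = 0.25·π_1 + 0.35·π_2 + 0.55·π_3 + 0.35·π_4
π_2 = 0.35·π_1 + 0.25·π_2 + 0.2·π_3 + 0.35·π_4
π_3 = 0.15·π_1 + 0.25·π_2 + 0.1·π_3 + 0.2·π_4
Solving with the normalization constraint gives π = (0.3508, 0.2937, 0.1792, 0.1763).
So the stationary probability of state 2 is 0.1792.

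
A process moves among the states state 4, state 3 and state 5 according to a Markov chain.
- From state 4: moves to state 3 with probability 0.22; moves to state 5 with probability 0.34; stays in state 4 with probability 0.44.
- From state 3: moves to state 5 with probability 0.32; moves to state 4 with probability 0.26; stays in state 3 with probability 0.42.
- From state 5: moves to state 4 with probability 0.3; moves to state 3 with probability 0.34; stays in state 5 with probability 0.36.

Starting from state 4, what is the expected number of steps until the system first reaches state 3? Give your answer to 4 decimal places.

3.8222

Let t(s) be the expected number of steps to first reach state 3 from state s, with t(state 3) = 0. Conditioning on the first step:
t(state 4) = 1 + 0.44·t(state 4) + 0.34·t(state 5)
t(state 5) = 1 + 0.3·t(state 4) + 0.36·t(state 5)
Solving: t(state 4) = 3.8222, t(state 5) = 3.3541.
Expected steps from state 4 to state 3: 3.8222.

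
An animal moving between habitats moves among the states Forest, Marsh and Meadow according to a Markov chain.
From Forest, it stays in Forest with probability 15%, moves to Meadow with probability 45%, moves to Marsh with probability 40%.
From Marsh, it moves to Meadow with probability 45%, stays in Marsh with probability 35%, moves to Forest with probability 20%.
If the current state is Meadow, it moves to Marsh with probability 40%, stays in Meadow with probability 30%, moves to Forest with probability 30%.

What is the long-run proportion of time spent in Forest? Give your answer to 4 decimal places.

Let the stationary distribution be π with π = πP and π_1 + π_2 + π_3 = 1.
π_1 = 0.15·π_1 + 0.2·π_2 + 0.3·π_3
π_2 = 0.4·π_1 + 0.35·π_2 + 0.4·π_3
Solving with the normalization constraint gives π = (0.2277, 0.3810, 0.3913).
So the stationary probability of Forest is 0.2277.

0.2277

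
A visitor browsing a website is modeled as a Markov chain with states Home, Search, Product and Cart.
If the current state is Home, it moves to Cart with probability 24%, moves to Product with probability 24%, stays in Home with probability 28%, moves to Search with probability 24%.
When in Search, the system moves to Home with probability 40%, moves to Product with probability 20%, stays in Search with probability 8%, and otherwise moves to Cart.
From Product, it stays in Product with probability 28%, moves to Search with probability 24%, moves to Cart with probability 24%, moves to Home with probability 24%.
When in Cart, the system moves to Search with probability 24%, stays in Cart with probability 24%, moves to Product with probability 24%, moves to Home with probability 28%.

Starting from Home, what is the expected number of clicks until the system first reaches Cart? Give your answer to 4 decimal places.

Let t(s) be the expected number of clicks to first reach Cart from state s, with t(Cart) = 0. Conditioning on the first click:
t(Home) = 1 + 0.28·t(Home) + 0.24·t(Search) + 0.24·t(Product)
t(Search) = 1 + 0.4·t(Home) + 0.08·t(Search) + 0.2·t(Product)
t(Product) = 1 + 0.24·t(Home) + 0.24·t(Search) + 0.28·t(Product)
Solving: t(Home) = 3.8978, t(Search) = 3.6290, t(Product) = 3.8978.
Expected clicks from Home to Cart: 3.8978.

3.8978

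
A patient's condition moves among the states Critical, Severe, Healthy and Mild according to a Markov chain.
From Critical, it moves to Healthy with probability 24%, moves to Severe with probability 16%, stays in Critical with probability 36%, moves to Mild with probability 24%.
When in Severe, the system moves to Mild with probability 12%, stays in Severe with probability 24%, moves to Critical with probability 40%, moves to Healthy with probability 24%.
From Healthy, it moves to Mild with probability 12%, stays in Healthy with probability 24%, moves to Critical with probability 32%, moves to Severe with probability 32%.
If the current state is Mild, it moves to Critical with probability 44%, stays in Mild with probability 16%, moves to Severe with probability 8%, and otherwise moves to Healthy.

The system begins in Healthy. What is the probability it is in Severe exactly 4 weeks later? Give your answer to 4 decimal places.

0.2031

Propagate the distribution vector 4 weeks from Healthy.
After 0 weeks: (0.0000, 0.0000, 1.0000, 0.0000)
After 1 week: (0.3200, 0.3200, 0.2400, 0.1200)
After 2 weeks: (0.3728, 0.2144, 0.2496, 0.1632)
After 3 weeks: (0.3716, 0.2040, 0.2531, 0.1713)
After 4 weeks: (0.3717, 0.2031, 0.2537, 0.1714)
P(in Severe after 4 weeks) = 0.2031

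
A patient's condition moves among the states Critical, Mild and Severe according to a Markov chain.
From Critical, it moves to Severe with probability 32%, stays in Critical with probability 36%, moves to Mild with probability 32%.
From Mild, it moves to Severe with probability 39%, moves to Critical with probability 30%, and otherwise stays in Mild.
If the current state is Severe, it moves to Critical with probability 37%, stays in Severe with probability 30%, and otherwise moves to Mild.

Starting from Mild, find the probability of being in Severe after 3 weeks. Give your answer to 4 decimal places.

0.3358

Propagate the distribution vector 3 weeks from Mild.
After 0 weeks: (0.0000, 1.0000, 0.0000)
After 1 week: (0.3000, 0.3100, 0.3900)
After 2 weeks: (0.3453, 0.3208, 0.3339)
After 3 weeks: (0.3441, 0.3201, 0.3358)
P(in Severe after 3 weeks) = 0.3358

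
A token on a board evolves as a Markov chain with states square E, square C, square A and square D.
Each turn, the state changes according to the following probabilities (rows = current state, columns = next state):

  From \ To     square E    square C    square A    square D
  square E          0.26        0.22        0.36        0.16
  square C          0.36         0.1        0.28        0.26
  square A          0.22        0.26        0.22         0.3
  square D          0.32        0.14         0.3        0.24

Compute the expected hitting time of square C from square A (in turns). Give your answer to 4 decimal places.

Let t(s) be the expected number of turns to first reach square C from state s, with t(square C) = 0. Conditioning on the first turn:
t(square E) = 1 + 0.26·t(square E) + 0.36·t(square A) + 0.16·t(square D)
t(square A) = 1 + 0.22·t(square E) + 0.22·t(square A) + 0.3·t(square D)
t(square D) = 1 + 0.32·t(square E) + 0.3·t(square A) + 0.24·t(square D)
Solving: t(square E) = 4.6609, t(square A) = 4.5480, t(square D) = 5.0735.
Expected turns from square A to square C: 4.5480.

4.5480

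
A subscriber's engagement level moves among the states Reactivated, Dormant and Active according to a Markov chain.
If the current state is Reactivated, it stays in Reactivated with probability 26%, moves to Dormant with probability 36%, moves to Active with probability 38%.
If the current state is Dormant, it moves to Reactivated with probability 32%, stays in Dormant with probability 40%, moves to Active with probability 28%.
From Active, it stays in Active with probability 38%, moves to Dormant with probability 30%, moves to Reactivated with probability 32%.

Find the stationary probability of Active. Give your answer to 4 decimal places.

Let the stationary distribution be π with π = πP and π_1 + π_2 + π_3 = 1.
π_1 = 0.26·π_1 + 0.32·π_2 + 0.32·π_3
π_2 = 0.36·π_1 + 0.4·π_2 + 0.3·π_3
Solving with the normalization constraint gives π = (0.3019, 0.3535, 0.3447).
So the stationary probability of Active is 0.3447.

0.3447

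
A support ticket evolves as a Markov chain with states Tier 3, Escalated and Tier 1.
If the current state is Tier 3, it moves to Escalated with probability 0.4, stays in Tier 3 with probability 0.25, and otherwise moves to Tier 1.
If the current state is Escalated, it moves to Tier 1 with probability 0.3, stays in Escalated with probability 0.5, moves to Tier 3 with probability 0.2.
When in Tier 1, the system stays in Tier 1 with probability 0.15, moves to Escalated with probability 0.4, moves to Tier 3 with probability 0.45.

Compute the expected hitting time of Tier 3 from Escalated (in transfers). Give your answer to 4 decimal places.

3.7705

Let t(s) be the expected number of transfers to first reach Tier 3 from state s, with t(Tier 3) = 0. Conditioning on the first transfer:
t(Escalated) = 1 + 0.5·t(Escalated) + 0.3·t(Tier 1)
t(Tier 1) = 1 + 0.4·t(Escalated) + 0.15·t(Tier 1)
Solving: t(Escalated) = 3.7705, t(Tier 1) = 2.9508.
Expected transfers from Escalated to Tier 3: 3.7705.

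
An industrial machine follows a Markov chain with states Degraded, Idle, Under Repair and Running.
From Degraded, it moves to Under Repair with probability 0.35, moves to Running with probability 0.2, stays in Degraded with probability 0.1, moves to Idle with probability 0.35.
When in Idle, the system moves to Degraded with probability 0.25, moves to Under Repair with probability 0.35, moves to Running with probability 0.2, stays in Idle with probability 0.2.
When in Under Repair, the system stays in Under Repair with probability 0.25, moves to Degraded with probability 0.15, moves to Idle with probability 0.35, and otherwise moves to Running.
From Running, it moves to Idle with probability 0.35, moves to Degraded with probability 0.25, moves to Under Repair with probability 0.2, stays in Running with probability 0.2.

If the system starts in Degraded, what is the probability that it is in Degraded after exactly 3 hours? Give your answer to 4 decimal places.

Propagate the distribution vector 3 hours from Degraded.
After 0 hours: (1.0000, 0.0000, 0.0000, 0.0000)
After 1 hour: (0.1000, 0.3500, 0.3500, 0.2000)
After 2 hours: (0.2000, 0.2975, 0.2850, 0.2175)
After 3 hours: (0.1915, 0.3054, 0.2889, 0.2143)
P(in Degraded after 3 hours) = 0.1915

0.1915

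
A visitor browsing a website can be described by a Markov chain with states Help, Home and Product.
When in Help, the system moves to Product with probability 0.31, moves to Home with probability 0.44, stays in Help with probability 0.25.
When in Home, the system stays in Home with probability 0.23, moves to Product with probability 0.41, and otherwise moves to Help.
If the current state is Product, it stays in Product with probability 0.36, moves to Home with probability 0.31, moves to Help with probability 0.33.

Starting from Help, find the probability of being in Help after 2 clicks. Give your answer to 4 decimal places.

Sum over the intermediate state after 1 click:
P = P(Help→Help)·P(Help→Help) + P(Help→Home)·P(Home→Help) + P(Help→Product)·P(Product→Help)
  = 0.25×0.25 + 0.44×0.36 + 0.31×0.33
  = 0.0625 + 0.1584 + 0.1023 = 0.3232

0.3232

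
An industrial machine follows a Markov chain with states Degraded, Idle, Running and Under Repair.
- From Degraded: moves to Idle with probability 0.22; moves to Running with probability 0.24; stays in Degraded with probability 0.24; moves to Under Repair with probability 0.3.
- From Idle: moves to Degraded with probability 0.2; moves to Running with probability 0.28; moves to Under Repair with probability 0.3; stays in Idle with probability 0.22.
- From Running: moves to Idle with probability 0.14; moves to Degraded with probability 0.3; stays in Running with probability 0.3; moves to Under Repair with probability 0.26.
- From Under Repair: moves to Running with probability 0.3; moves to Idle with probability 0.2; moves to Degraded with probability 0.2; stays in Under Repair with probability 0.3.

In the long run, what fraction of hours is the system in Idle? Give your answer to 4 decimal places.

Let the stationary distribution be π with π = πP and π_1 + π_2 + π_3 + π_4 = 1.
π_1 = 0.24·π_1 + 0.2·π_2 + 0.3·π_3 + 0.2·π_4
π_2 = 0.22·π_1 + 0.22·π_2 + 0.14·π_3 + 0.2·π_4
π_3 = 0.24·π_1 + 0.28·π_2 + 0.3·π_3 + 0.3·π_4
Solving with the normalization constraint gives π = (0.2377, 0.1917, 0.2819, 0.2887).
So the stationary probability of Idle is 0.1917.

0.1917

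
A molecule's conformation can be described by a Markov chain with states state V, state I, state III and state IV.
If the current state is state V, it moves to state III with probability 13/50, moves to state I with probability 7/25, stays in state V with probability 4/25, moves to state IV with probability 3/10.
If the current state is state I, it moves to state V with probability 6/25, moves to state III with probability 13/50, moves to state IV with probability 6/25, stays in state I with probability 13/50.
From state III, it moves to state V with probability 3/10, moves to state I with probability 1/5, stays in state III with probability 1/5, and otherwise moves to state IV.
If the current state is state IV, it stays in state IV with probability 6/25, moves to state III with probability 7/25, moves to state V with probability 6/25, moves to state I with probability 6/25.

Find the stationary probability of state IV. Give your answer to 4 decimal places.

Let the stationary distribution be π with π = πP and π_1 + π_2 + π_3 + π_4 = 1.
π_1 = 0.16·π_1 + 0.24·π_2 + 0.3·π_3 + 0.24·π_4
π_2 = 0.28·π_1 + 0.26·π_2 + 0.2·π_3 + 0.24·π_4
π_3 = 0.26·π_1 + 0.26·π_2 + 0.2·π_3 + 0.28·π_4
Solving with the normalization constraint gives π = (0.2361, 0.2443, 0.2504, 0.2692).
So the stationary probability of state IV is 0.2692.

0.2692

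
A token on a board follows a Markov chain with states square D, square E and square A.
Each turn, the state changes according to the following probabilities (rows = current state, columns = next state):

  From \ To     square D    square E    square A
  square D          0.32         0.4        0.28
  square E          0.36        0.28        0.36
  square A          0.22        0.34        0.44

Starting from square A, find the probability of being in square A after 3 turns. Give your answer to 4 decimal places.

Propagate the distribution vector 3 turns from square A.
After 0 turns: (0.0000, 0.0000, 1.0000)
After 1 turn: (0.2200, 0.3400, 0.4400)
After 2 turns: (0.2896, 0.3328, 0.3776)
After 3 turns: (0.2956, 0.3374, 0.3670)
P(in square A after 3 turns) = 0.3670

0.3670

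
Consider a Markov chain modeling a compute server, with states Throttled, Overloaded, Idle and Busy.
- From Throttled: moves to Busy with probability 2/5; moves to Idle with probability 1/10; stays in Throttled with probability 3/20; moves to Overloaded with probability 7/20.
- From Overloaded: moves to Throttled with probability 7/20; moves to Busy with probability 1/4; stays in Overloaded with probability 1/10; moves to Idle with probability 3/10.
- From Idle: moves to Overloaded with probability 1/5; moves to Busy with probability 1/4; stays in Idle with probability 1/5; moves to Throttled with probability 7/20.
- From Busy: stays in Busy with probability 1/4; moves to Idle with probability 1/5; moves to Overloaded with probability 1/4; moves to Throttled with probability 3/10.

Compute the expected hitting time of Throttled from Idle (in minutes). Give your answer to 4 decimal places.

Let t(s) be the expected number of minutes to first reach Throttled from state s, with t(Throttled) = 0. Conditioning on the first minute:
t(Overloaded) = 1 + 0.1·t(Overloaded) + 0.3·t(Idle) + 0.25·t(Busy)
t(Idle) = 1 + 0.2·t(Overloaded) + 0.2·t(Idle) + 0.25·t(Busy)
t(Busy) = 1 + 0.25·t(Overloaded) + 0.2·t(Idle) + 0.25·t(Busy)
Solving: t(Overloaded) = 2.9630, t(Idle) = 2.9630, t(Busy) = 3.1111.
Expected minutes from Idle to Throttled: 2.9630.

2.9630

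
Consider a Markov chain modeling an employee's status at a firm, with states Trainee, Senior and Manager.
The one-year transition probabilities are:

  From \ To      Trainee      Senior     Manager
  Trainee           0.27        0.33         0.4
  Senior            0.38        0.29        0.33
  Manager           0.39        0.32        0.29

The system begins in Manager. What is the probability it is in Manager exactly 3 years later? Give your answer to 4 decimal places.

Propagate the distribution vector 3 years from Manager.
After 0 years: (0.0000, 0.0000, 1.0000)
After 1 year: (0.3900, 0.3200, 0.2900)
After 2 years: (0.3400, 0.3143, 0.3457)
After 3 years: (0.3461, 0.3140, 0.3400)
P(in Manager after 3 years) = 0.3400

0.3400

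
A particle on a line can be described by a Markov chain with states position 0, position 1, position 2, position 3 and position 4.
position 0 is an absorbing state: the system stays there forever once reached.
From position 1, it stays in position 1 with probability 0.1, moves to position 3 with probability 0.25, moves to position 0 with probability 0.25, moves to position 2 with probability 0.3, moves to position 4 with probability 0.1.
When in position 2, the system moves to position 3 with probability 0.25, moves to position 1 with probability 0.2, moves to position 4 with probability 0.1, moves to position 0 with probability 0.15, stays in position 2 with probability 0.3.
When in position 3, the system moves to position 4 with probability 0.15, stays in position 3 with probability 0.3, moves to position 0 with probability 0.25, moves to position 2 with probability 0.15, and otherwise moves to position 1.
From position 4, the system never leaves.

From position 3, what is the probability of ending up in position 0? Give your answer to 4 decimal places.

0.6347

Let h(s) be the probability of absorption at position 0 starting from transient state s. Then h(position 0) = 1 and h(position 4) = 0. By first-step analysis:
h(position 1) = 0.25·1 + 0.1·h(position 1) + 0.3·h(position 2) + 0.25·h(position 3) + 0.1·0
h(position 2) = 0.15·1 + 0.2·h(position 1) + 0.3·h(position 2) + 0.25·h(position 3) + 0.1·0
h(position 3) = 0.25·1 + 0.15·h(position 1) + 0.15·h(position 2) + 0.3·h(position 3) + 0.15·0
Solving: h(position 1) = 0.6643, h(position 2) = 0.6308, h(position 3) = 0.6347.
Starting from position 3, the probability is 0.6347.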